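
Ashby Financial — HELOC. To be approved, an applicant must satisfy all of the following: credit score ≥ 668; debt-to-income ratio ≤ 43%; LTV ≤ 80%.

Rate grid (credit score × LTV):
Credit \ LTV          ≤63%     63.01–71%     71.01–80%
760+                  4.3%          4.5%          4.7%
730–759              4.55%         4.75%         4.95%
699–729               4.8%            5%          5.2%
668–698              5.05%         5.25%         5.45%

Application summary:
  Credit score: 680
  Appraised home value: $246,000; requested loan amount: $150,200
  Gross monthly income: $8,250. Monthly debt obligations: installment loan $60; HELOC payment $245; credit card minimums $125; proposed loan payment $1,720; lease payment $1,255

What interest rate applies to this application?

5.05%

Credit score 680 ≥ 668; Total monthly debts = (60 + 245 + 125 + 1,720 + 1,255) = 3,405. Debt-to-income = 3,405/8,250 = 41.3% — meets 43% limit
LTV: 150,200 ÷ 246,000 = 61.1%, within 80% cap
Score 680 is in the 668–698 band; LTV 61.1% is in the ≤63% band → 5.05%.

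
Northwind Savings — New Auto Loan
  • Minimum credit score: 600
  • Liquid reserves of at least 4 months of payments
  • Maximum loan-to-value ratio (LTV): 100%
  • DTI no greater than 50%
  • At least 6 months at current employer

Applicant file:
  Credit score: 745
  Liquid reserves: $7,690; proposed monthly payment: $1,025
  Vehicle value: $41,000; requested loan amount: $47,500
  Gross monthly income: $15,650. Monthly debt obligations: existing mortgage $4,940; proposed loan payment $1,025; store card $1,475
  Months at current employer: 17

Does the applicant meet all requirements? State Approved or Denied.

Denied

Credit score 745 ≥ 600 (meets)
Liquid reserves cover 7,690/1,025 = 7.5 months — ≥ 4 required
Loan-to-value = 47,500/41,000 = 115.9% — fail (100% max)
Total monthly debts = (4,940 + 1,025 + 1,475) = 7,440. Debt-to-income = 7,440/15,650 = 47.5% — meets 50% limit
Employment 17 ≥ 6 months
Fails on LTV.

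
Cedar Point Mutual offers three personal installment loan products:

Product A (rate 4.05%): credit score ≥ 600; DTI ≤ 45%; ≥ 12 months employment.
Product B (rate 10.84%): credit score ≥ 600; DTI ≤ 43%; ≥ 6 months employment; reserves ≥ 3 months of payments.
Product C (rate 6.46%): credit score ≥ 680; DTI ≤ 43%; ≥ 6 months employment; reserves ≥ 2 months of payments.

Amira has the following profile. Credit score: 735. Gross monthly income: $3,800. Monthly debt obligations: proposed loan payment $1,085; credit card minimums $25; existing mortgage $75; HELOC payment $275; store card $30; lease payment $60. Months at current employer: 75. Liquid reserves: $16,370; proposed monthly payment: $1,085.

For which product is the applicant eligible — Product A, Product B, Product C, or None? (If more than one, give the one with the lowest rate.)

Product A

Total debts = (1,085 + 25 + 75 + 275 + 30 + 60) = 1,550; DTI = 1,550/3,800 = 40.8%.
Reserves = 16,370/1,085 = 15.1 months.
Product A: score 735 ≥ 600; DTI 40.8% ≤ 45%; employment 75 ≥ 12 mo → qualifies.
Product B: score 735 ≥ 600; DTI 40.8% ≤ 43%; employment 75 ≥ 6 mo; reserves 15.1 ≥ 3 mo → qualifies.
Product C: score 735 ≥ 680; DTI 40.8% ≤ 43%; employment 75 ≥ 6 mo; reserves 15.1 ≥ 2 mo → qualifies.
Qualifying: Product A, Product B, Product C. Lowest rate is 4.05% → Product A.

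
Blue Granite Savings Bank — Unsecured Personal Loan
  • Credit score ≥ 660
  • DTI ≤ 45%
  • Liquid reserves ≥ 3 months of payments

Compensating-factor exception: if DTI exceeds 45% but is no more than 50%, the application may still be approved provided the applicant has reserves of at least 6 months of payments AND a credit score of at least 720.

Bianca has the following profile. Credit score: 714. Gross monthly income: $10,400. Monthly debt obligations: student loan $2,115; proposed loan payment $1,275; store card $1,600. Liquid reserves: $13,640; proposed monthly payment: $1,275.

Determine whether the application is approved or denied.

Denied

Credit score 714 ≥ 660 (meets base)
Total debts = (2,115 + 1,275 + 1,600) = 4,990. DTI: 4,990 ÷ 10,400 = 48%, over the 45% base limit.
Reserves: 13,640 ÷ 1,275 = 10.7 months (meets 3-month minimum)
48% falls in the override range (45%–50%), so the compensating-factor test applies.
Override check — reserves: 10.7 mo (ok); score: 714 (below 720).
Override conditions not both satisfied; exception does not apply.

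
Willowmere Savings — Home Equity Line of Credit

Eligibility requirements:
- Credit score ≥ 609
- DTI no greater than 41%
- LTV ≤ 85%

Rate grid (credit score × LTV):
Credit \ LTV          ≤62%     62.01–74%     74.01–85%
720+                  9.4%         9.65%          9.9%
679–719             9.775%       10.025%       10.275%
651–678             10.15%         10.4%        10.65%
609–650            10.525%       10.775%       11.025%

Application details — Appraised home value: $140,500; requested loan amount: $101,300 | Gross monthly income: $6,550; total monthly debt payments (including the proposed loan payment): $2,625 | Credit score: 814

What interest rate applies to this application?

9.65%

Credit score 814 ≥ 609; DTI = 2,625/6,550 = 40.1% ≤ 41%
LTV = 101,300/140,500 = 72.1% ≤ 85%
Credit 814 → row 720+; LTV 72.1% → column 62.01–74%. Grid cell → 9.65%.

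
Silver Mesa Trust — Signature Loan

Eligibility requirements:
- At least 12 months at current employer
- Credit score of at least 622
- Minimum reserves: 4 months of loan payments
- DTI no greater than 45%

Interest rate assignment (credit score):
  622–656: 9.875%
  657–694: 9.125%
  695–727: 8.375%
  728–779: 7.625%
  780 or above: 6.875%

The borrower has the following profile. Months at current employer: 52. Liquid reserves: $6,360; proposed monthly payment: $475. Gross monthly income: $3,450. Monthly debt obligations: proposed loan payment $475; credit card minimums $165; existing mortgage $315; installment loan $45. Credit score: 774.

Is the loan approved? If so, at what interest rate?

Approved at 7.625%

Credit score 774 ≥ 622 (meets minimum)
Reserves = 6,360/475 = 13.4 months ≥ 4
Total monthly debts = (475 + 165 + 315 + 45) = 1,000. DTI: 1,000 ÷ 3,450 = 29%, within the 45% cap
Employment 52 ≥ 12 months
All requirements met. Score 774 falls in the 728–779 tier → 7.625%.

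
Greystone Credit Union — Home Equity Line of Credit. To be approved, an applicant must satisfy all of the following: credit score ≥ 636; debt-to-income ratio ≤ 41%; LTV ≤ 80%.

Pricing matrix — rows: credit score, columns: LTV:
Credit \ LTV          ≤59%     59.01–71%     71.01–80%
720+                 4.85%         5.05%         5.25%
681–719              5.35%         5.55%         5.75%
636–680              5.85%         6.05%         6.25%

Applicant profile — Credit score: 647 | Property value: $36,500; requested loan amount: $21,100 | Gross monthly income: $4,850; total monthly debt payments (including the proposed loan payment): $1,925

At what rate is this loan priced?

5.85%

Credit score 647 ≥ 636; DTI: 1,925 ÷ 4,850 = 39.7%, within the 41% cap
LTV = 21,100/36,500 = 57.8% ≤ 80%
Score 647 is in the 636–680 band; LTV 57.8% is in the ≤59% band → 5.85%.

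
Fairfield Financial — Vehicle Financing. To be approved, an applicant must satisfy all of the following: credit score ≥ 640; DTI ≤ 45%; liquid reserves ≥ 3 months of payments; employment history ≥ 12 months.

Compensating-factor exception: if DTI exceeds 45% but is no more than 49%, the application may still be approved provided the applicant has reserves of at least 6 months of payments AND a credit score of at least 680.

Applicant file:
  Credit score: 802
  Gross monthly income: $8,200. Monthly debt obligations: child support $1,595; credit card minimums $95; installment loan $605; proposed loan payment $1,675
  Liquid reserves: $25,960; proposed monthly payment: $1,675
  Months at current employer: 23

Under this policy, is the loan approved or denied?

Credit score 802 ≥ 640 (meets base)
Total debts = (1,595 + 95 + 605 + 1,675) = 3,970. DTI: 3,970 ÷ 8,200 = 48.4%, over the 45% base limit.
Reserves: 25,960 ÷ 1,675 = 15.5 months (meets 3-month minimum)
Employment 23 ≥ 12 months
48.4% falls in the override range (45%–49%), so the compensating-factor test applies.
Override check — reserves: 15.5 mo (ok); score: 802 (ok).
Both override conditions satisfied; DTI exception granted.

Approved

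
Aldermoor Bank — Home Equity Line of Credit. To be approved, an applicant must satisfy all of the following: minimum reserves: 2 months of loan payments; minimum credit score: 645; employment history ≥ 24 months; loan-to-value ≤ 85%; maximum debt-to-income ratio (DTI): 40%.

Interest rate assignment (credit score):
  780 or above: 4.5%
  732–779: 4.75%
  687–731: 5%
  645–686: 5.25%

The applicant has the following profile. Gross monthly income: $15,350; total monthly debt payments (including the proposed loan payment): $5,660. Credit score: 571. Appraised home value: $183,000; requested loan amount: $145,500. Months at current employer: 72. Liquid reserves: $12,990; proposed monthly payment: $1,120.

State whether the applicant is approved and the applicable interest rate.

Credit score 571 < 645 (below minimum)
Debt-to-income = 5,660/15,350 = 36.9% — meets 40% limit
Loan-to-value = 145,500/183,000 = 79.5% — pass (85% max)
Reserves: 12,990 ÷ 1,120 = 11.6 months (meets 2-month minimum)
Employment 72 ≥ 24 months
Not all requirements met → denied.

Denied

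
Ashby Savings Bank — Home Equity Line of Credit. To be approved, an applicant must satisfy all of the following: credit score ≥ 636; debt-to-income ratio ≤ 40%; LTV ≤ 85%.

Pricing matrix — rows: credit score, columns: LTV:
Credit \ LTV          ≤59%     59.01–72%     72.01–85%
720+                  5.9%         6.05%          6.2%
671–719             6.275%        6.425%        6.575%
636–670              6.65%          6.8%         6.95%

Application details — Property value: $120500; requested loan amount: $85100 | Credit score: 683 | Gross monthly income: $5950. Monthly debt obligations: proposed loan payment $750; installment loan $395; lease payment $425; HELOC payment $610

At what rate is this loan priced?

Credit score 683 ≥ 636; Total monthly debts = (750 + 395 + 425 + 610) = 2,180. DTI = 2,180/5,950 = 36.6% ≤ 40%
LTV = 85,100/120,500 = 70.6% ≤ 85%
Credit 683 → row 671–719; LTV 70.6% → column 59.01–72%. Grid cell → 6.425%.

6.425%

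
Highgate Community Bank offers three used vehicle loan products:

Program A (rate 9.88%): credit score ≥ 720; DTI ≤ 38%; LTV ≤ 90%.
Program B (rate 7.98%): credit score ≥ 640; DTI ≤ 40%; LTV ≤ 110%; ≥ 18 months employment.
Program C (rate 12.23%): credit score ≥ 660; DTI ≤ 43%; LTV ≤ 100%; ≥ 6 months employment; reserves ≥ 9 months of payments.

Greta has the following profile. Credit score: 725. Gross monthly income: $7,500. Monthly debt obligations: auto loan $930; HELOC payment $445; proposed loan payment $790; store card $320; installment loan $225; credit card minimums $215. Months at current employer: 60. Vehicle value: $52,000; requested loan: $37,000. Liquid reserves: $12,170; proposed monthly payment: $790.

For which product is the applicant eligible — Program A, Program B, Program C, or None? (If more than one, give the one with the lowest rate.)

Program B

Total debts = (930 + 445 + 790 + 320 + 225 + 215) = 2,925; DTI = 2,925/7,500 = 39%.
LTV = 37,000/52,000 = 71.2%.
Reserves = 12,170/790 = 15.4 months.
Program A: score 725 ≥ 720; DTI 39% > 38%; LTV 71.2% ≤ 90% → does not qualify.
Program B: score 725 ≥ 640; DTI 39% ≤ 40%; LTV 71.2% ≤ 110%; employment 60 ≥ 18 mo → qualifies.
Program C: score 725 ≥ 660; DTI 39% ≤ 43%; LTV 71.2% ≤ 100%; employment 60 ≥ 6 mo; reserves 15.4 ≥ 9 mo → qualifies.
Qualifying: Program B, Program C. Lowest rate is 7.98% → Program B.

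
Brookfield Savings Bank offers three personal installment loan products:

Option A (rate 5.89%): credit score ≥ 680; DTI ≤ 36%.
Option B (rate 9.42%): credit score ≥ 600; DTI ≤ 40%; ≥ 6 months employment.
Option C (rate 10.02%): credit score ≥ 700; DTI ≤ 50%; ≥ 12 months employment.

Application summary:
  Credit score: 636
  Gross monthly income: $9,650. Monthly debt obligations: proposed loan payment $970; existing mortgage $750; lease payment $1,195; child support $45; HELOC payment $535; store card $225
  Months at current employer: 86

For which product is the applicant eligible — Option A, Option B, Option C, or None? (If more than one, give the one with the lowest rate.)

Total debts = (970 + 750 + 1,195 + 45 + 535 + 225) = 3,720; DTI = 3,720/9,650 = 38.5%.
Option A: score 636 < 680; DTI 38.5% > 36% → does not qualify.
Option B: score 636 ≥ 600; DTI 38.5% ≤ 40%; employment 86 ≥ 6 mo → qualifies.
Option C: score 636 < 700; DTI 38.5% ≤ 50%; employment 86 ≥ 12 mo → does not qualify.

Option B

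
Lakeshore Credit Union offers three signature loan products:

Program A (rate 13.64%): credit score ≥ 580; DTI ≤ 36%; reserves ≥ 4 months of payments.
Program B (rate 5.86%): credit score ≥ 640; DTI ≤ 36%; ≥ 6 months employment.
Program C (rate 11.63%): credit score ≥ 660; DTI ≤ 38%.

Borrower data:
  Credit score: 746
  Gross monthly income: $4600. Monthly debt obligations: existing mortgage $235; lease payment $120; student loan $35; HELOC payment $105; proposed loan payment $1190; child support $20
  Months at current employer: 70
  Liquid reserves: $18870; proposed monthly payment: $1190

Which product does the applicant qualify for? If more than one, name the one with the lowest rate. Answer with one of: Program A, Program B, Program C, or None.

Total debts = (235 + 120 + 35 + 105 + 1,190 + 20) = 1,705; DTI = 1,705/4,600 = 37.1%.
Reserves = 18,870/1,190 = 15.9 months.
Program A: score 746 ≥ 580; DTI 37.1% > 36%; reserves 15.9 ≥ 4 mo → does not qualify.
Program B: score 746 ≥ 640; DTI 37.1% > 36%; employment 70 ≥ 6 mo → does not qualify.
Program C: score 746 ≥ 660; DTI 37.1% ≤ 38% → qualifies.

Program C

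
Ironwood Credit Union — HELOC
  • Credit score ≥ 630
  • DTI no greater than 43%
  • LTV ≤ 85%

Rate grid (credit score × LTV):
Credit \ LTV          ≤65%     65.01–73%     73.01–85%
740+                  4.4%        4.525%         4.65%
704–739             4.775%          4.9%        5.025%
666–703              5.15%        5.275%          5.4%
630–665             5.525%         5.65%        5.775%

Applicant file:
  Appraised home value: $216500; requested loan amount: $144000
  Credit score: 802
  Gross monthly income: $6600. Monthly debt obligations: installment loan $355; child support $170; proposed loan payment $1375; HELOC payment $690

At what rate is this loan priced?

Credit score 802 ≥ 630; Total monthly debts = (355 + 170 + 1,375 + 690) = 2,590. DTI = 2,590/6,600 = 39.2% ≤ 43%
LTV = 144,000/216,500 = 66.5% ≤ 85%
Score 802 is in the 740+ band; LTV 66.5% is in the 65.01–73% band → 4.525%.

4.525%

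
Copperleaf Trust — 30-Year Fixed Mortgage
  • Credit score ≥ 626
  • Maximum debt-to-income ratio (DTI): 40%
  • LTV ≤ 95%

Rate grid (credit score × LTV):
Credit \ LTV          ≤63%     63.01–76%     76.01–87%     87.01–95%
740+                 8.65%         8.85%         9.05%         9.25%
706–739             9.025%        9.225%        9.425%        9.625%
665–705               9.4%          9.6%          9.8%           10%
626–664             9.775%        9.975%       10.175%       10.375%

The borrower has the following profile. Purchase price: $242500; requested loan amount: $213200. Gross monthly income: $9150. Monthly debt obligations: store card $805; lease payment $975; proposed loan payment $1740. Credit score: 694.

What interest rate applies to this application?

10%

Credit score 694 ≥ 626; Total monthly debts = (805 + 975 + 1,740) = 3,520. DTI = 3,520/9,150 = 38.5% ≤ 40%
Loan-to-value = 213,200/242,500 = 87.9% — pass (95% max)
Score 694 is in the 665–705 band; LTV 87.9% is in the 87.01–95% band → 10%.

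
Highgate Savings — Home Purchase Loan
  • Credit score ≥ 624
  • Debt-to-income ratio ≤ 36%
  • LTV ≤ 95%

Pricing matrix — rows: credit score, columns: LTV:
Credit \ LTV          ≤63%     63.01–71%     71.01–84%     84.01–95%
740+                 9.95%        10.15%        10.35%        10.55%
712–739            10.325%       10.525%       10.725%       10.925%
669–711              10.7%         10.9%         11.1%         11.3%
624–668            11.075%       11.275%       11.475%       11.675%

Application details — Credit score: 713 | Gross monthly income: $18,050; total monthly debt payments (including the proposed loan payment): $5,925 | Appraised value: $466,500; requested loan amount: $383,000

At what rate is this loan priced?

Credit score 713 ≥ 624; DTI = 5,925/18,050 = 32.8% ≤ 36%
LTV: 383,000 ÷ 466,500 = 82.1%, within 95% cap
Row: 713 falls in 712–739. Column: 82.1% falls in 71.01–84%. Rate = 10.725%.

10.725%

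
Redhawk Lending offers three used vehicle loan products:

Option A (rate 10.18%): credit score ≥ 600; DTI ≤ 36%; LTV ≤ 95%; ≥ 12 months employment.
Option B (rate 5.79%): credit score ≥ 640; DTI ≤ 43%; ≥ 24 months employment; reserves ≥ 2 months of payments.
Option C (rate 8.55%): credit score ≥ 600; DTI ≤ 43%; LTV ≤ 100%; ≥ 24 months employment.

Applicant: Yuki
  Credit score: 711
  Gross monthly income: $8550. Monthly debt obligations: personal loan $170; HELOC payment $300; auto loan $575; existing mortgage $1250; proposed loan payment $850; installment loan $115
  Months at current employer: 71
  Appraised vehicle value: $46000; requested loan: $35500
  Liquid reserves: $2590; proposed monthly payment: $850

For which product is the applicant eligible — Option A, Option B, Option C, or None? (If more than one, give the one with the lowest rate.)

Option B

Total debts = (170 + 300 + 575 + 1,250 + 850 + 115) = 3,260; DTI = 3,260/8,550 = 38.1%.
LTV = 35,500/46,000 = 77.2%.
Reserves = 2,590/850 = 3.0 months.
Option A: score 711 ≥ 600; DTI 38.1% > 36%; LTV 77.2% ≤ 95%; employment 71 ≥ 12 mo → does not qualify.
Option B: score 711 ≥ 640; DTI 38.1% ≤ 43%; employment 71 ≥ 24 mo; reserves 3.0 ≥ 2 mo → qualifies.
Option C: score 711 ≥ 600; DTI 38.1% ≤ 43%; LTV 77.2% ≤ 100%; employment 71 ≥ 24 mo → qualifies.
Qualifying: Option B, Option C. Lowest rate is 5.79% → Option B.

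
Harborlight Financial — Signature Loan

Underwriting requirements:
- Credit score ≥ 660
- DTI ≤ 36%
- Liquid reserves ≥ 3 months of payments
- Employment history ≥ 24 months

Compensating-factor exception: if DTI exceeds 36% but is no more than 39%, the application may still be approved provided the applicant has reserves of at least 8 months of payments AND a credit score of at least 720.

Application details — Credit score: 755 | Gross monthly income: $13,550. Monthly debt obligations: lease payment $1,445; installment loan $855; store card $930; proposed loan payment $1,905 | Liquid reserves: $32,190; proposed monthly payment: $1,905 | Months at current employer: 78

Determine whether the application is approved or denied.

Approved

Credit score 755 ≥ 660 (meets base)
Total debts = (1,445 + 855 + 930 + 1,905) = 5,135. DTI = 5,135/13,550 = 37.9% > 36% — standard DTI limit exceeded.
Reserves = 32,190/1,905 = 16.9 months ≥ 3
Employment 78 ≥ 24 months
37.9% falls in the override range (36%–39%), so the compensating-factor test applies.
Reserves 16.9 ≥ 8 months; credit score 755 ≥ 720.
Both compensating conditions met → exception applies.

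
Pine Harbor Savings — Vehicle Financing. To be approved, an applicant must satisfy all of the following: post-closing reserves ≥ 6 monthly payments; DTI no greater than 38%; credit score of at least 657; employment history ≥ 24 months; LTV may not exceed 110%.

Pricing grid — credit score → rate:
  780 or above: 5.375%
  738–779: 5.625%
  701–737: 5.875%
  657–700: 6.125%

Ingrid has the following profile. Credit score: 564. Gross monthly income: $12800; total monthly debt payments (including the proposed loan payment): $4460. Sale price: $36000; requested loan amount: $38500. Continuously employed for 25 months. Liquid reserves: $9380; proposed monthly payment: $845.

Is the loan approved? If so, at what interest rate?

Denied

Credit score 564 < 657 (below minimum)
Employment 25 ≥ 24 months
Debt-to-income = 4,460/12,800 = 34.8% — meets 38% limit
LTV: 38,500 ÷ 36,000 = 106.9%, within 110% cap
Liquid reserves cover 9,380/845 = 11.1 months — ≥ 6 required
Not all requirements met → denied.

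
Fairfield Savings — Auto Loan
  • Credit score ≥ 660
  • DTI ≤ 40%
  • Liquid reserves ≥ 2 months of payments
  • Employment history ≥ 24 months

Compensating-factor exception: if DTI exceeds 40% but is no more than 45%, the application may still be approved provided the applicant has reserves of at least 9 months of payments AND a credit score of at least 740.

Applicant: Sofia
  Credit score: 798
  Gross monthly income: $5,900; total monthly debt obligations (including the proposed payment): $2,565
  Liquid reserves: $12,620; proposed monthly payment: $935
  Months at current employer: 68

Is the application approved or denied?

Approved

Credit score 798 ≥ 660 (meets base)
DTI: 2,565 ÷ 5,900 = 43.5%, over the 40% base limit.
Reserves: 12,620 ÷ 935 = 13.5 months (meets 2-month minimum)
Employment 68 ≥ 24 months
DTI 43.5% is within the 40%–45% exception band; checking compensating factors.
Reserves 13.5 ≥ 9 months; credit score 798 ≥ 740.
Both compensating conditions met → exception applies.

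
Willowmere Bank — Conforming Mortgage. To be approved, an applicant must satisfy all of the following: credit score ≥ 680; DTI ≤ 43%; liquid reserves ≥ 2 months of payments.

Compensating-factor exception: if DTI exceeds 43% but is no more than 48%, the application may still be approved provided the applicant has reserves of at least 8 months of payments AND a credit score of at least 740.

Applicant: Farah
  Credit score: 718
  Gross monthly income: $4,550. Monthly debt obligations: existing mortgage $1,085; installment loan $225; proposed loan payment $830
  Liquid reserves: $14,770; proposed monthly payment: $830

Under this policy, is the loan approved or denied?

Denied

Credit score 718 ≥ 680 (meets base)
Total debts = (1,085 + 225 + 830) = 2,140. DTI: 2,140 ÷ 4,550 = 47%, over the 43% base limit.
Reserves: 14,770 ÷ 830 = 17.8 months (meets 2-month minimum)
DTI 47% is within the 43%–48% exception band; checking compensating factors.
Override check — reserves: 17.8 mo (ok); score: 718 (below 740).
Compensating-factor requirement not fully met.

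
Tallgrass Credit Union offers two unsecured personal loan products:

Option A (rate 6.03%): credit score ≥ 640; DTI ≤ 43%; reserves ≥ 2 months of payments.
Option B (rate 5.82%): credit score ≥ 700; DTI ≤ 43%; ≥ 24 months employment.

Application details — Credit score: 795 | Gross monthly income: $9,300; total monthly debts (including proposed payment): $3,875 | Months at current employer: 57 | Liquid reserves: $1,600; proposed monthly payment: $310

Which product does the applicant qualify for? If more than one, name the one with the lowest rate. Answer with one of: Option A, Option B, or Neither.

Option B

DTI = 3,875/9,300 = 41.7%.
Reserves = 1,600/310 = 5.2 months.
Option A: score 795 ≥ 640; DTI 41.7% ≤ 43%; reserves 5.2 ≥ 2 mo → qualifies.
Option B: score 795 ≥ 700; DTI 41.7% ≤ 43%; employment 57 ≥ 24 mo → qualifies.
Qualifying: Option A, Option B. Lowest rate is 5.82% → Option B.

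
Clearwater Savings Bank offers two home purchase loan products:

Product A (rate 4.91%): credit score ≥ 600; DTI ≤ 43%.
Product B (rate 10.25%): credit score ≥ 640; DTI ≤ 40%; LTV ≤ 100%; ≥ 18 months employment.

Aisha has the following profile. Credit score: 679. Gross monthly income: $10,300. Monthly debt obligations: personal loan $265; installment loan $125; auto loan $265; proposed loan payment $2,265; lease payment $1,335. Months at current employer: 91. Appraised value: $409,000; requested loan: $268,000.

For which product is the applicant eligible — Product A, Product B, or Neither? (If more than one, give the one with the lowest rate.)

Total debts = (265 + 125 + 265 + 2,265 + 1,335) = 4,255; DTI = 4,255/10,300 = 41.3%.
LTV = 268,000/409,000 = 65.5%.
Product A: score 679 ≥ 600; DTI 41.3% ≤ 43% → qualifies.
Product B: score 679 ≥ 640; DTI 41.3% > 40%; LTV 65.5% ≤ 100%; employment 91 ≥ 18 mo → does not qualify.

Product A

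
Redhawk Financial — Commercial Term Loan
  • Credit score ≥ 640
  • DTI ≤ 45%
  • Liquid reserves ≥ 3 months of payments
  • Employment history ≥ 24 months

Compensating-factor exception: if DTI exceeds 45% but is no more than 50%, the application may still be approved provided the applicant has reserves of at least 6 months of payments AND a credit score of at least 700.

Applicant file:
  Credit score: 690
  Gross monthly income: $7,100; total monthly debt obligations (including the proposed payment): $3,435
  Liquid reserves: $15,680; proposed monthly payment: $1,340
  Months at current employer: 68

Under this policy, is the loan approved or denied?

Credit score 690 ≥ 640 (meets base)
DTI = 3,435/7,100 = 48.4% > 45% — standard DTI limit exceeded.
Liquid reserves cover 15,680/1,340 = 11.7 months — ≥ 3 required
Employment 68 ≥ 24 months
DTI 48.4% is within the 45%–50% exception band; checking compensating factors.
Override check — reserves: 11.7 mo (ok); score: 690 (below 700).
Compensating-factor requirement not fully met.

Denied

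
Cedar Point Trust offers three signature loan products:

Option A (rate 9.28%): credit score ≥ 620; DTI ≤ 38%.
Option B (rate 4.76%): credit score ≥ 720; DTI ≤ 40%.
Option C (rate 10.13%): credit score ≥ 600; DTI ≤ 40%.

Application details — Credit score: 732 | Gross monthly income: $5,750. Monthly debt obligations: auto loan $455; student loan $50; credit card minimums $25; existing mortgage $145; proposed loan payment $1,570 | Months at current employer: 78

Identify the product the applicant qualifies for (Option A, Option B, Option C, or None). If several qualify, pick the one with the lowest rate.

Total debts = (455 + 50 + 25 + 145 + 1,570) = 2,245; DTI = 2,245/5,750 = 39%.
Option A: score 732 ≥ 620; DTI 39% > 38% → does not qualify.
Option B: score 732 ≥ 720; DTI 39% ≤ 40% → qualifies.
Option C: score 732 ≥ 600; DTI 39% ≤ 40% → qualifies.
Qualifying: Option B, Option C. Lowest rate is 4.76% → Option B.

Option B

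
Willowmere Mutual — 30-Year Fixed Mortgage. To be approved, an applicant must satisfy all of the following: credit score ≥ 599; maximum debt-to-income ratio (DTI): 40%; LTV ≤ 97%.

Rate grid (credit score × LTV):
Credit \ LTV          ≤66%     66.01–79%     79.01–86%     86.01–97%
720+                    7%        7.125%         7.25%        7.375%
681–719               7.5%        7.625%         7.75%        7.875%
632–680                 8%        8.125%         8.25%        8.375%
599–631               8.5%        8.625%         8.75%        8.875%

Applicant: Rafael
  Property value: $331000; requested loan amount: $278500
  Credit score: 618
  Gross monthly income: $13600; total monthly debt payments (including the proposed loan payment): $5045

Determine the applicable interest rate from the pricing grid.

8.75%

Credit score 618 ≥ 599; DTI = 5,045/13,600 = 37.1% ≤ 40%
LTV: 278,500 ÷ 331,000 = 84.1%, within 97% cap
Row: 618 falls in 599–631. Column: 84.1% falls in 79.01–86%. Rate = 8.75%.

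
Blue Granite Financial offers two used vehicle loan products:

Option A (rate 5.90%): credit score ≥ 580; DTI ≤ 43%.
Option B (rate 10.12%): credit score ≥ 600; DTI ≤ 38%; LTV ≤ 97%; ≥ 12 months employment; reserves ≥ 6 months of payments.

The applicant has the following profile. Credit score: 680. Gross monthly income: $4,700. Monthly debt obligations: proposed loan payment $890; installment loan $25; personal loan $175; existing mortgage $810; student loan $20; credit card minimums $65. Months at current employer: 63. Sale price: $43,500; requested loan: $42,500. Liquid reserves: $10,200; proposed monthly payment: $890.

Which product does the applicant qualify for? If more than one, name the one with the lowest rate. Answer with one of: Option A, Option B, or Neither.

Total debts = (890 + 25 + 175 + 810 + 20 + 65) = 1,985; DTI = 1,985/4,700 = 42.2%.
LTV = 42,500/43,500 = 97.7%.
Reserves = 10,200/890 = 11.5 months.
Option A: score 680 ≥ 580; DTI 42.2% ≤ 43% → qualifies.
Option B: score 680 ≥ 600; DTI 42.2% > 38%; LTV 97.7% > 97%; employment 63 ≥ 12 mo; reserves 11.5 ≥ 6 mo → does not qualify.

Option A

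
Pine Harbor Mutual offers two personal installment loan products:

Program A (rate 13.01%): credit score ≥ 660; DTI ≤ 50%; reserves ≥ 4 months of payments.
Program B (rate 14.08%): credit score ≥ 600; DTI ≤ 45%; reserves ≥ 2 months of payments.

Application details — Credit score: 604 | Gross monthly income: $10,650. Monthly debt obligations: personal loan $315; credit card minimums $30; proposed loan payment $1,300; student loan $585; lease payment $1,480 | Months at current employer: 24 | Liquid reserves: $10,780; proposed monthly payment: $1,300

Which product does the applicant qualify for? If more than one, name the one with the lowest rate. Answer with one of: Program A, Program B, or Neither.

Program B

Total debts = (315 + 30 + 1,300 + 585 + 1,480) = 3,710; DTI = 3,710/10,650 = 34.8%.
Reserves = 10,780/1,300 = 8.3 months.
Program A: score 604 < 660; DTI 34.8% ≤ 50%; reserves 8.3 ≥ 4 mo → does not qualify.
Program B: score 604 ≥ 600; DTI 34.8% ≤ 45%; reserves 8.3 ≥ 2 mo → qualifies.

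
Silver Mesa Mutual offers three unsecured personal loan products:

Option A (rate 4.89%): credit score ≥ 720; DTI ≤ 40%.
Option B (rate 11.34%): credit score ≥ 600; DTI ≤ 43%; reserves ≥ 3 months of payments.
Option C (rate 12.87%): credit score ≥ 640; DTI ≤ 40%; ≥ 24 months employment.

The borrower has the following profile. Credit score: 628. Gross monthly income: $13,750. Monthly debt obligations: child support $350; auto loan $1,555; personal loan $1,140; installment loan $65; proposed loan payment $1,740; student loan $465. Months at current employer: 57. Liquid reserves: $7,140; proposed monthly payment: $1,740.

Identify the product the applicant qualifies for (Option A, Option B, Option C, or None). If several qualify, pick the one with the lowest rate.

Total debts = (350 + 1,555 + 1,140 + 65 + 1,740 + 465) = 5,315; DTI = 5,315/13,750 = 38.7%.
Reserves = 7,140/1,740 = 4.1 months.
Option A: score 628 < 720; DTI 38.7% ≤ 40% → does not qualify.
Option B: score 628 ≥ 600; DTI 38.7% ≤ 43%; reserves 4.1 ≥ 3 mo → qualifies.
Option C: score 628 < 640; DTI 38.7% ≤ 40%; employment 57 ≥ 24 mo → does not qualify.

Option B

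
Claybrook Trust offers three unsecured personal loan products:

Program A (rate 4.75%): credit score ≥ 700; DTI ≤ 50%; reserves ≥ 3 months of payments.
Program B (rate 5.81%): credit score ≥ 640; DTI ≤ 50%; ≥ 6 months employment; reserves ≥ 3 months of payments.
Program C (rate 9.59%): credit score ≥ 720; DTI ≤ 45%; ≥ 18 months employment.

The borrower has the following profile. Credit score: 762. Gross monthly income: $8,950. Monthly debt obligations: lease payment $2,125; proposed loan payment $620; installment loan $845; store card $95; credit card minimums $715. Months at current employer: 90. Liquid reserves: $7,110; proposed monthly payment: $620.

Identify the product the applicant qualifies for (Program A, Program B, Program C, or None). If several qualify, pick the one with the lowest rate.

Total debts = (2,125 + 620 + 845 + 95 + 715) = 4,400; DTI = 4,400/8,950 = 49.2%.
Reserves = 7,110/620 = 11.5 months.
Program A: score 762 ≥ 700; DTI 49.2% ≤ 50%; reserves 11.5 ≥ 3 mo → qualifies.
Program B: score 762 ≥ 640; DTI 49.2% ≤ 50%; employment 90 ≥ 6 mo; reserves 11.5 ≥ 3 mo → qualifies.
Program C: score 762 ≥ 720; DTI 49.2% > 45%; employment 90 ≥ 18 mo → does not qualify.
Qualifying: Program A, Program B. Lowest rate is 4.75% → Program A.

Program A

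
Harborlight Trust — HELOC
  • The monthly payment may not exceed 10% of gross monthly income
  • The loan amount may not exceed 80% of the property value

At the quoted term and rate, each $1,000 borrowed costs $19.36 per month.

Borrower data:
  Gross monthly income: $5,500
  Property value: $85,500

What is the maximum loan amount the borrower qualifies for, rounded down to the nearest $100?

Payment cap: 10% × $5,500 = $550/month.
At $19.36 per $1,000, that supports 550/19.36 × 1,000 ≈ $28,409 → $28,400.
LTV cap: 80% × $85,500 = $68,400 → $68,400.
Binding constraint: payment-to-income.

$28,400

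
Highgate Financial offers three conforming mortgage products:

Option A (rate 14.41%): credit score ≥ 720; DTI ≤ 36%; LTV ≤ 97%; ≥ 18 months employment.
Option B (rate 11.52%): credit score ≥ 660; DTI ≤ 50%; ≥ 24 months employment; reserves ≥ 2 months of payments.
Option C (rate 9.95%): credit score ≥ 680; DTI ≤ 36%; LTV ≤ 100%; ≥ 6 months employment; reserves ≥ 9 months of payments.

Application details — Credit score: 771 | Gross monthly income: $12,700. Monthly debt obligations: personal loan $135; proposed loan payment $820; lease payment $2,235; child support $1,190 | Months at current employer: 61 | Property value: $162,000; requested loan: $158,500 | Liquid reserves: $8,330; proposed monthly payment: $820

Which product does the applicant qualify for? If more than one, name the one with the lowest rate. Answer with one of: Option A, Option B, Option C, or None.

Option C

Total debts = (135 + 820 + 2,235 + 1,190) = 4,380; DTI = 4,380/12,700 = 34.5%.
LTV = 158,500/162,000 = 97.8%.
Reserves = 8,330/820 = 10.2 months.
Option A: score 771 ≥ 720; DTI 34.5% ≤ 36%; LTV 97.8% > 97%; employment 61 ≥ 18 mo → does not qualify.
Option B: score 771 ≥ 660; DTI 34.5% ≤ 50%; employment 61 ≥ 24 mo; reserves 10.2 ≥ 2 mo → qualifies.
Option C: score 771 ≥ 680; DTI 34.5% ≤ 36%; LTV 97.8% ≤ 100%; employment 61 ≥ 6 mo; reserves 10.2 ≥ 9 mo → qualifies.
Qualifying: Option B, Option C. Lowest rate is 9.95% → Option C.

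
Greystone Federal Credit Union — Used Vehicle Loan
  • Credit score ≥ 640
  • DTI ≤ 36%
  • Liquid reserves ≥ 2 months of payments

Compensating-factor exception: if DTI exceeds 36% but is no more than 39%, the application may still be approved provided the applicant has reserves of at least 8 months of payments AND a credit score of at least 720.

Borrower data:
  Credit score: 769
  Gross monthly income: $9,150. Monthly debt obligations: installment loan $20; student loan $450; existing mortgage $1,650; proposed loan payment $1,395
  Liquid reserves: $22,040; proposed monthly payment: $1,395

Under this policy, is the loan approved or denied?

Approved

Credit score 769 ≥ 640 (meets base)
Total debts = (20 + 450 + 1,650 + 1,395) = 3,515. DTI = 3,515/9,150 = 38.4% > 36% — standard DTI limit exceeded.
Reserves: 22,040 ÷ 1,395 = 15.8 months (meets 2-month minimum)
38.4% falls in the override range (36%–39%), so the compensating-factor test applies.
Override check — reserves: 15.8 mo (ok); score: 769 (ok).
Both override conditions satisfied; DTI exception granted.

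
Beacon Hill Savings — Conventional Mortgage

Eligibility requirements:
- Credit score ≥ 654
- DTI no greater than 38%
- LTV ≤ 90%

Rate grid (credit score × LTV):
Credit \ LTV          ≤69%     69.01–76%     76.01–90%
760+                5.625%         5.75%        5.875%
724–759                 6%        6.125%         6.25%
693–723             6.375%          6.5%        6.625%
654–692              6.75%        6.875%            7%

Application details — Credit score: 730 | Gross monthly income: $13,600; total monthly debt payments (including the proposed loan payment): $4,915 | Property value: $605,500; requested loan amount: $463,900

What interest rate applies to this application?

Credit score 730 ≥ 654; DTI: 4,915 ÷ 13,600 = 36.1%, within the 38% cap
LTV: 463,900 ÷ 605,500 = 76.6%, within 90% cap
Score 730 is in the 724–759 band; LTV 76.6% is in the 76.01–90% band → 6.25%.

6.25%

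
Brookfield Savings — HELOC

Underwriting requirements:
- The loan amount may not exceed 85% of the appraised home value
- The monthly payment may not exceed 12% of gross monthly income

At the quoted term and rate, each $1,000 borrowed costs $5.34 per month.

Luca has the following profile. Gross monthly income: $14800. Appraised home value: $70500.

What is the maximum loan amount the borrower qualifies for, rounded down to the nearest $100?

$59,900

Payment cap: 12% × $14,800 = $1,776/month.
At $5.34 per $1,000, that supports 1,776/5.34 × 1,000 ≈ $332,584 → $332,500.
LTV cap: 85% × $70,500 = $59,925 → $59,900.
Binding constraint: loan-to-value.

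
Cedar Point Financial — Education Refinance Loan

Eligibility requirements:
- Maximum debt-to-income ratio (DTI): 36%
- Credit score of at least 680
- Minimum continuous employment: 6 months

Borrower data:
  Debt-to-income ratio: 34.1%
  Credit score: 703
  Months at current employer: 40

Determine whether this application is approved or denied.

DTI 34.1% is within the 36% limit
Credit score 703 ≥ 680 (meets)
Employment 40 ≥ 6 months
All criteria satisfied.

Approved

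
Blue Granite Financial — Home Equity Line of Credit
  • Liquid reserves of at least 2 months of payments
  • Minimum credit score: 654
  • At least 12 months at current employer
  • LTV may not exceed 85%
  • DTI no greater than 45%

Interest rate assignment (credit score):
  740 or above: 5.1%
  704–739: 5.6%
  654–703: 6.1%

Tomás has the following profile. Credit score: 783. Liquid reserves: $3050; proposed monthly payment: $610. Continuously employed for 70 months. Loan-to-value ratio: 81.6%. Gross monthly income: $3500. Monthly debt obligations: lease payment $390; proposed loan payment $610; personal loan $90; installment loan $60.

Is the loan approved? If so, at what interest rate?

Approved at 5.1%

Credit score 783 ≥ 654 (meets minimum)
LTV 81.6% — within 85%
Employment 70 ≥ 12 months
Reserves: 3,050 ÷ 610 = 5.0 months (meets 2-month minimum)
Total monthly debts = (390 + 610 + 90 + 60) = 1,150. Debt-to-income = 1,150/3,500 = 32.9% — meets 45% limit
All requirements met. Score 783 falls in the 740 or above tier → 5.1%.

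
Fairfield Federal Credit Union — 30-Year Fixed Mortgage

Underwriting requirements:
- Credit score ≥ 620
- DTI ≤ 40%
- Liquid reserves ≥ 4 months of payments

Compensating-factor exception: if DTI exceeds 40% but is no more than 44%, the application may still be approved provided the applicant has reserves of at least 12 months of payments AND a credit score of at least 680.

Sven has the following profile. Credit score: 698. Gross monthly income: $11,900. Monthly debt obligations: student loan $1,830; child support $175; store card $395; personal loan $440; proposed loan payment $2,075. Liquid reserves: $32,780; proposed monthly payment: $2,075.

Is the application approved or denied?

Credit score 698 ≥ 620 (meets base)
Total debts = (1,830 + 175 + 395 + 440 + 2,075) = 4,915. DTI: 4,915 ÷ 11,900 = 41.3%, over the 40% base limit.
Liquid reserves cover 32,780/2,075 = 15.8 months — ≥ 4 required
DTI 41.3% is within the 40%–44% exception band; checking compensating factors.
Override check — reserves: 15.8 mo (ok); score: 698 (ok).
Both override conditions satisfied; DTI exception granted.

Approved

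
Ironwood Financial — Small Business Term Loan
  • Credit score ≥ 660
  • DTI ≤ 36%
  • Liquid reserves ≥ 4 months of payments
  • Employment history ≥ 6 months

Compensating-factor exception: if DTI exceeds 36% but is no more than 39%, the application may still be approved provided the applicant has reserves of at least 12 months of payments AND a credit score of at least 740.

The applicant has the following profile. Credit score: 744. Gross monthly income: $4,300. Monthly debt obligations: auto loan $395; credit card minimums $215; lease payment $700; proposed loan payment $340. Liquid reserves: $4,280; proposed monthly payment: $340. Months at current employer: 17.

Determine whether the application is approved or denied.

Credit score 744 ≥ 660 (meets base)
Total debts = (395 + 215 + 700 + 340) = 1,650. DTI = 1,650/4,300 = 38.4% > 36% — standard DTI limit exceeded.
Reserves = 4,280/340 = 12.6 months ≥ 4
Employment 17 ≥ 6 months
DTI 38.4% is within the 36%–39% exception band; checking compensating factors.
Override check — reserves: 12.6 mo (ok); score: 744 (ok).
Both override conditions satisfied; DTI exception granted.

Approved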